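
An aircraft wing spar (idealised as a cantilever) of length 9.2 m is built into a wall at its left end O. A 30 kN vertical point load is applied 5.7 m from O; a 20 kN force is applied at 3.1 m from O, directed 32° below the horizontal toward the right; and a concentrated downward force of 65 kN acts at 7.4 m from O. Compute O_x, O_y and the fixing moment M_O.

O_x = -16.96 kN, O_y = 105.6 kN, M_O = 684.9 kN·m

ΣF_x = 0: O_x + 20·cos32° = 0 → O_x = -16.96 kN.
ΣF_y = 0: O_y − 30 − 20·sin32° − 65 = 0 → O_y = 105.6 kN.
ΣM about O: M_O − 30·5.7 − 20·sin32°·3.1 − 65·7.4 = 0 → M_O = 684.9 kN·m.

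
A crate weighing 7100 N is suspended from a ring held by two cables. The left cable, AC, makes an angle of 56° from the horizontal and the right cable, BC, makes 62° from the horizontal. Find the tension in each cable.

T_AC = 3775 N, T_BC = 4497 N

ΣF_x = 0: −T_AC·cos56° + T_BC·cos62° = 0 → T_BC = 1.19111·T_AC.
ΣF_y = 0: T_AC·sin56° + T_BC·sin62° = 7100.
Substitute: T_AC·(0.829038 + 1.19111·0.882948) = 7100 → T_AC = 3775.14 ≈ 3775 N.
Then T_BC = 1.19111 × 3775.14 = 4497 N.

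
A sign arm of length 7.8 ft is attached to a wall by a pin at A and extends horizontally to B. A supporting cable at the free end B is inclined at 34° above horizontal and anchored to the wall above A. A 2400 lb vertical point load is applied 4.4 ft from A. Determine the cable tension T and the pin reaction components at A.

ΣM about A: T·sin34°·7.8 − 2400·4.4 = 0 → T = 10560/(7.8·0.559193) = 2421.07 ≈ 2421 lb.
ΣF_x = 0: A_x − T·cos34° = 0 → A_x = 2421.07 × 0.829038 = 2007 lb.
ΣF_y = 0: A_y + T·sin34° − 2400 = 0 → A_y = 2400 − 2421.07 × 0.559193 = 1046 lb.

T = 2421 lb, A_x = 2007 lb, A_y = 1046 lb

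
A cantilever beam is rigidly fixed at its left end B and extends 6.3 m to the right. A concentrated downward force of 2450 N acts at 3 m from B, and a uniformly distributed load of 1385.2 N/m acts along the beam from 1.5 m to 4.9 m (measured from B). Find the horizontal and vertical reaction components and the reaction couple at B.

B_x = 0, B_y = 7160 N, M_B = 22420 N·m

Resultant of the distributed load: 1385.2 × 3.4 = 4709.68 N at 3.2 m from B.
ΣF_x = 0: B_x = 0.
ΣF_y = 0: B_y − 2450 − 1385.2·3.4 = 0 → B_y = 7160 N.
ΣM about B: M_B − 2450·3 − (1385.2·3.4)·3.2 = 0 → M_B = 22420 N·m.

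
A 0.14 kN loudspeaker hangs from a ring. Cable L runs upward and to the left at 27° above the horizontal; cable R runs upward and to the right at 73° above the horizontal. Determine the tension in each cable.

ΣF_x = 0: −T_L·cos27° + T_R·cos73° = 0 → T_R = 3.04751·T_L.
ΣF_y = 0: T_L·sin27° + T_R·sin73° = 0.14.
Substitute: T_L·(0.45399 + 3.04751·0.956305) = 0.14 → T_L = 0.0415635 ≈ 0.04156 kN.
Then T_R = 3.04751 × 0.0415635 = 0.1267 kN.

T_L = 0.04156 kN, T_R = 0.1267 kN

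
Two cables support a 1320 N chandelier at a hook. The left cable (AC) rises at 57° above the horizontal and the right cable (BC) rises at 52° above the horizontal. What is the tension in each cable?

T_AC = 859.5 N, T_BC = 760.3 N

ΣF_x = 0: −T_AC·cos57° + T_BC·cos52° = 0 → T_BC = 0.88464·T_AC.
ΣF_y = 0: T_AC·sin57° + T_BC·sin52° = 1320.
Substitute: T_AC·(0.838671 + 0.88464·0.788011) = 1320 → T_AC = 859.5 N.
Then T_BC = 0.88464 × 859.5 = 760.3 N.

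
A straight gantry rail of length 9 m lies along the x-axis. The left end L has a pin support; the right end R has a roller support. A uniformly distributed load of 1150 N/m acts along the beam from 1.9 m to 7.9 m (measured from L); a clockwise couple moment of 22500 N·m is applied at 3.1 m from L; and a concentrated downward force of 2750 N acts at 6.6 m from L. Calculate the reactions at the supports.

L_x = 0, L_y = 1377 N, R_y = 8273 N

Resultant of the distributed load: 1150 × 6 = 6900 N at 4.9 m from L.
ΣM about L: R_y·9 − (1150·6)·4.9 − 22500 − 2750·6.6 = 0 → R_y = 74460/9 = 8273.33 ≈ 8273 N.
ΣF_y = 0: L_y + 8273.33 − 1150·6 − 2750 = 0 → L_y = 1377 N.
ΣF_x = 0: no horizontal applied forces, so L_x = 0.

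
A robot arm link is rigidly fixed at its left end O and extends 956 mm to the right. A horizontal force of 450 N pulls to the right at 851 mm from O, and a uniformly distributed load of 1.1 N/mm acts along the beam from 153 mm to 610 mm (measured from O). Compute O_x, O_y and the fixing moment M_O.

O_x = -450.0 N, O_y = 502.7 N, M_O = 191800 N·mm

Resultant of the distributed load: 1.1 × 457 = 502.7 N at 381.5 mm from O.
ΣF_x = 0: O_x + 450 = 0 → O_x = -450.0 N.
ΣF_y = 0: O_y − 1.1·457 = 0 → O_y = 502.7 N.
ΣM about O: M_O − (1.1·457)·381.5 = 0 → M_O = 191800 N·mm.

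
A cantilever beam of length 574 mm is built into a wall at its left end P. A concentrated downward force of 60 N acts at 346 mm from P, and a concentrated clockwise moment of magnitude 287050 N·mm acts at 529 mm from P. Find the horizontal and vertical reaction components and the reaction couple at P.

P_x = 0, P_y = 60.00 N, M_P = 307800 N·mm

ΣF_x = 0: P_x = 0.
ΣF_y = 0: P_y − 60 = 0 → P_y = 60.00 N.
ΣM about P: M_P − 60·346 − 287050 = 0 → M_P = 307800 N·mm.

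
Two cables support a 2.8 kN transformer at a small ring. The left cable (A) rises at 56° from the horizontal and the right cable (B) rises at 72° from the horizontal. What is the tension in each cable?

T_A = 1.098 kN, T_B = 1.987 kN

ΣF_x = 0: −T_A·cos56° + T_B·cos72° = 0 → T_B = 1.80959·T_A.
ΣF_y = 0: T_A·sin56° + T_B·sin72° = 2.8.
Substitute: T_A·(0.829038 + 1.80959·0.951057) = 2.8 → T_A = 1.09801 ≈ 1.098 kN.
Then T_B = 1.80959 × 1.09801 = 1.987 kN.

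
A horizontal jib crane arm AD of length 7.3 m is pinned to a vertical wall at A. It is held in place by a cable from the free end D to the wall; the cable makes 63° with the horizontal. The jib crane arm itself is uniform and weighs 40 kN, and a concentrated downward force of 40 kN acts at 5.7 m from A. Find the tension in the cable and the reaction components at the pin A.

T = 57.50 kN, A_x = 26.10 kN, A_y = 28.77 kN

ΣM about A: T·sin63°·7.3 − 40·3.65 − 40·5.7 = 0 → T = 374/(7.3·0.891007) = 57.50 kN.
ΣF_x = 0: A_x − T·cos63° = 0 → A_x = 57.5 × 0.45399 = 26.10 kN.
ΣF_y = 0: A_y + T·sin63° − 40 − 40 = 0 → A_y = 80 − 57.5 × 0.891007 = 28.77 kN.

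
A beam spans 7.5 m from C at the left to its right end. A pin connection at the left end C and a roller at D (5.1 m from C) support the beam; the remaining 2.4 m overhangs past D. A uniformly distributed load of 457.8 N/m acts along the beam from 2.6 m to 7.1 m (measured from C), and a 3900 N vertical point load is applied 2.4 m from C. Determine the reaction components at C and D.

C_x = 0, C_y = 2166 N, D_y = 3794 N

Resultant of the distributed load: 457.8 × 4.5 = 2060.1 N at 4.85 m from C.
ΣM about C: D_y·5.1 − (457.8·4.5)·4.85 − 3900·2.4 = 0 → D_y = 19351.485/5.1 = 3794.41 ≈ 3794 N.
ΣF_y = 0: C_y + 3794.41 − 457.8·4.5 − 3900 = 0 → C_y = 2166 N.
ΣF_x = 0: no horizontal applied forces, so C_x = 0.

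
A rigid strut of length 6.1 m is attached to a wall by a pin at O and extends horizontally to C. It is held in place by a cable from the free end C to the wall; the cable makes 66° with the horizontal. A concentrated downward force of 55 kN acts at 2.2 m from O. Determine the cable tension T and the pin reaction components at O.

ΣM about O: T·sin66°·6.1 − 55·2.2 = 0 → T = 121/(6.1·0.913545) = 21.7133 ≈ 21.71 kN.
ΣF_x = 0: O_x − T·cos66° = 0 → O_x = 21.7133 × 0.406737 = 8.832 kN.
ΣF_y = 0: O_y + T·sin66° − 55 = 0 → O_y = 55 − 21.7133 × 0.913545 = 35.16 kN.

T = 21.71 kN, O_x = 8.832 kN, O_y = 35.16 kN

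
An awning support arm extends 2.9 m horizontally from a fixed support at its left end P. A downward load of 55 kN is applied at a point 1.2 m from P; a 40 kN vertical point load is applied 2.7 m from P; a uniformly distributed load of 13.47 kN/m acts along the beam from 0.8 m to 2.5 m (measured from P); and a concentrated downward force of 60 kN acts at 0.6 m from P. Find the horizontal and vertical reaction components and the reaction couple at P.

Resultant of the distributed load: 13.47 × 1.7 = 22.899 kN at 1.65 m from P.
ΣF_x = 0: P_x = 0.
ΣF_y = 0: P_y − 55 − 40 − 13.47·1.7 − 60 = 0 → P_y = 177.9 kN.
ΣM about P: M_P − 55·1.2 − 40·2.7 − (13.47·1.7)·1.65 − 60·0.6 = 0 → M_P = 247.8 kN·m.

P_x = 0, P_y = 177.9 kN, M_P = 247.8 kN·m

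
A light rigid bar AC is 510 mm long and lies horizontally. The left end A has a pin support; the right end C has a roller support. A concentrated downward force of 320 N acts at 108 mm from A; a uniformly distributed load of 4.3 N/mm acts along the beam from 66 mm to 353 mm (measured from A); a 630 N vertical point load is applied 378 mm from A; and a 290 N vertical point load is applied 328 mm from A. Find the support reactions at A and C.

Resultant of the distributed load: 4.3 × 287 = 1234.1 N at 209.5 mm from A.
Taking moments about A: C_y·510 − 320·108 − (4.3·287)·209.5 − 630·378 − 290·328 = 0 → C_y = 626363.95/510 = 1228.16 ≈ 1228 N.
ΣF_y = 0: A_y + 1228.16 − 320 − 4.3·287 − 630 − 290 = 0 → A_y = 1246 N.
ΣF_x = 0: no horizontal applied forces, so A_x = 0.

A_x = 0, A_y = 1246 N, C_y = 1228 N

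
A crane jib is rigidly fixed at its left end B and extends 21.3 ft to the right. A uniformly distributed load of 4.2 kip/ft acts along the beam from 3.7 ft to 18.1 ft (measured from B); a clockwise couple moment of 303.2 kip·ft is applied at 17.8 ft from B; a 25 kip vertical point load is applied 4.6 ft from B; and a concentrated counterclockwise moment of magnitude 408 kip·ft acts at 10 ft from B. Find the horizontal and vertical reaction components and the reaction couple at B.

Resultant of the distributed load: 4.2 × 14.4 = 60.48 kip at 10.9 ft from B.
ΣF_x = 0: B_x = 0.
ΣF_y = 0: B_y − 4.2·14.4 − 25 = 0 → B_y = 85.48 kip.
ΣM about B: M_B − (4.2·14.4)·10.9 − 303.2 − 25·4.6 + 408 = 0 → M_B = 669.4 kip·ft.

B_x = 0, B_y = 85.48 kip, M_B = 669.4 kip·ft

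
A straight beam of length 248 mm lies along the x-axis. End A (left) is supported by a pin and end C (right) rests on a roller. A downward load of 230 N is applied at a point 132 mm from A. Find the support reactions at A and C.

Taking moments about A: C_y·248 − 230·132 = 0 → C_y = 30360/248 = 122.419 ≈ 122.4 N.
ΣF_y = 0: A_y + 122.419 − 230 = 0 → A_y = 107.6 N.
ΣF_x = 0: no horizontal applied forces, so A_x = 0.

A_x = 0, A_y = 107.6 N, C_y = 122.4 N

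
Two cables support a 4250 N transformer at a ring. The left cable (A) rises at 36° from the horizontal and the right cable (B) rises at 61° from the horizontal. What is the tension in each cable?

ΣF_x = 0: −T_A·cos36° + T_B·cos61° = 0 → T_B = 1.66873·T_A.
ΣF_y = 0: T_A·sin36° + T_B·sin61° = 4250.
Substitute: T_A·(0.587785 + 1.66873·0.87462) = 4250 → T_A = 2075.92 ≈ 2076 N.
Then T_B = 1.66873 × 2075.92 = 3464 N.

T_A = 2076 N, T_B = 3464 N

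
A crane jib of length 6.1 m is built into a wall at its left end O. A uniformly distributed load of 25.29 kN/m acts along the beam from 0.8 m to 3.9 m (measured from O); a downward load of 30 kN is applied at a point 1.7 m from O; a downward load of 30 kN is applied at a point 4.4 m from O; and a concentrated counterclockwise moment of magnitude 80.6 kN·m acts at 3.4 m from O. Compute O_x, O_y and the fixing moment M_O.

O_x = 0, O_y = 138.4 kN, M_O = 286.6 kN·m

Resultant of the distributed load: 25.29 × 3.1 = 78.399 kN at 2.35 m from O.
ΣF_x = 0: O_x = 0.
ΣF_y = 0: O_y − 25.29·3.1 − 30 − 30 = 0 → O_y = 138.4 kN.
ΣM about O: M_O − (25.29·3.1)·2.35 − 30·1.7 − 30·4.4 + 80.6 = 0 → M_O = 286.6 kN·m.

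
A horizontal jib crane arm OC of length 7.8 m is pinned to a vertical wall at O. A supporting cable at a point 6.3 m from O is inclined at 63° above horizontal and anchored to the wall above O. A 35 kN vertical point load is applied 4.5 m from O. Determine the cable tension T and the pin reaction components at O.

T = 28.06 kN, O_x = 12.74 kN, O_y = 10.00 kN

ΣM about O: T·sin63°·6.3 − 35·4.5 = 0 → T = 157.5/(6.3·0.891007) = 28.0581 ≈ 28.06 kN.
ΣF_x = 0: O_x − T·cos63° = 0 → O_x = 28.0581 × 0.45399 = 12.74 kN.
ΣF_y = 0: O_y + T·sin63° − 35 = 0 → O_y = 35 − 28.0581 × 0.891007 = 10.00 kN.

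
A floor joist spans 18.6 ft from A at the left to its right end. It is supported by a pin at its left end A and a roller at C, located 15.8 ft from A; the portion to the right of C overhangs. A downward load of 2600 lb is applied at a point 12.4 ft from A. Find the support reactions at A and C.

A_x = 0, A_y = 559.5 lb, C_y = 2041 lb

ΣM about A: C_y·15.8 − 2600·12.4 = 0 → C_y = 32240/15.8 = 2040.51 ≈ 2041 lb.
ΣF_y = 0: A_y + 2040.51 − 2600 = 0 → A_y = 559.5 lb.
ΣF_x = 0: no horizontal applied forces, so A_x = 0.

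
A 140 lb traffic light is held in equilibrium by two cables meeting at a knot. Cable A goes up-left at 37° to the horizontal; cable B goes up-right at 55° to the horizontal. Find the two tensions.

ΣF_x = 0: −T_A·cos37° + T_B·cos55° = 0 → T_B = 1.39238·T_A.
ΣF_y = 0: T_A·sin37° + T_B·sin55° = 140.
Substitute: T_A·(0.601815 + 1.39238·0.819152) = 140 → T_A = 80.3496 ≈ 80.35 lb.
Then T_B = 1.39238 × 80.3496 = 111.9 lb.

T_A = 80.35 lb, T_B = 111.9 lb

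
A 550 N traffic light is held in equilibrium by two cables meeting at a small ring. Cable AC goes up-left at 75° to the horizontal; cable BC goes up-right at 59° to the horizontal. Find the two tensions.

T_AC = 393.8 N, T_BC = 197.9 N

ΣF_x = 0: −T_AC·cos75° + T_BC·cos59° = 0 → T_BC = 0.502524·T_AC.
ΣF_y = 0: T_AC·sin75° + T_BC·sin59° = 550.
Substitute: T_AC·(0.965926 + 0.502524·0.857167) = 550 → T_AC = 393.793 ≈ 393.8 N.
Then T_BC = 0.502524 × 393.793 = 197.9 N.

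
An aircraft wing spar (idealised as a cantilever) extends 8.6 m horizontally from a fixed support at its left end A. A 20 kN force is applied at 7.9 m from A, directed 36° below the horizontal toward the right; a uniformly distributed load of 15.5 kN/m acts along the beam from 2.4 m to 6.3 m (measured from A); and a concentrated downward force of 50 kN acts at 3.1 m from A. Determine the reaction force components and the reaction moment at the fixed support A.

A_x = -16.18 kN, A_y = 122.2 kN, M_A = 510.8 kN·m

Resultant of the distributed load: 15.5 × 3.9 = 60.45 kN at 4.35 m from A.
ΣF_x = 0: A_x + 20·cos36° = 0 → A_x = -16.18 kN.
ΣF_y = 0: A_y − 20·sin36° − 15.5·3.9 − 50 = 0 → A_y = 122.2 kN.
ΣM about A: M_A − 20·sin36°·7.9 − (15.5·3.9)·4.35 − 50·3.1 = 0 → M_A = 510.8 kN·m.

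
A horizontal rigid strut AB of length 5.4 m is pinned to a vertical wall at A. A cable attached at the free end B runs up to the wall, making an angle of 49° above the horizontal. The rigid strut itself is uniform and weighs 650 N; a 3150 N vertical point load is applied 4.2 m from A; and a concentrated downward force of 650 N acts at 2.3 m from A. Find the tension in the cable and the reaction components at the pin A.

ΣM about A: T·sin49°·5.4 − 650·2.7 − 3150·4.2 − 650·2.3 = 0 → T = 16480/(5.4·0.75471) = 4043.74 ≈ 4044 N.
ΣF_x = 0: A_x − T·cos49° = 0 → A_x = 4043.74 × 0.656059 = 2653 N.
ΣF_y = 0: A_y + T·sin49° − 650 − 3150 − 650 = 0 → A_y = 4450 − 4043.74 × 0.75471 = 1398 N.

T = 4044 N, A_x = 2653 N, A_y = 1398 N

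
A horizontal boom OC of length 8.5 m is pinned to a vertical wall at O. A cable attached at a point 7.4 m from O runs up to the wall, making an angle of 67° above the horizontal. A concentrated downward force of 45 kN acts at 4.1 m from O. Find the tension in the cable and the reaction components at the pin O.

ΣM about O: T·sin67°·7.4 − 45·4.1 = 0 → T = 184.5/(7.4·0.920505) = 27.0856 ≈ 27.09 kN.
ΣF_x = 0: O_x − T·cos67° = 0 → O_x = 27.0856 × 0.390731 = 10.58 kN.
ΣF_y = 0: O_y + T·sin67° − 45 = 0 → O_y = 45 − 27.0856 × 0.920505 = 20.07 kN.

T = 27.09 kN, O_x = 10.58 kN, O_y = 20.07 kN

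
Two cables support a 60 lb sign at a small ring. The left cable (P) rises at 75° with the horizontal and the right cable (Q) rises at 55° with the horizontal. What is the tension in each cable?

T_P = 44.93 lb, T_Q = 20.27 lb

ΣF_x = 0: −T_P·cos75° + T_Q·cos55° = 0 → T_Q = 0.451237·T_P.
ΣF_y = 0: T_P·sin75° + T_Q·sin55° = 60.
Substitute: T_P·(0.965926 + 0.451237·0.819152) = 60 → T_P = 44.9251 ≈ 44.93 lb.
Then T_Q = 0.451237 × 44.9251 = 20.27 lb.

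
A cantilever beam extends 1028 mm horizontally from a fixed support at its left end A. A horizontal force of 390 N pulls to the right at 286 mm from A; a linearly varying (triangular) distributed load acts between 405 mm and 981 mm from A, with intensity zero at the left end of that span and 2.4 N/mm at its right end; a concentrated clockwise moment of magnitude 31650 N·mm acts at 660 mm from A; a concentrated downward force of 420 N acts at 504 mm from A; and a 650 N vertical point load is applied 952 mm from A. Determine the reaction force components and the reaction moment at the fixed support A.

Resultant of the triangular load: ½ × 2.4 × 576 = 691.2 N, acting at 789 mm from A (one-third of the span from the peak).
ΣF_x = 0: A_x + 390 = 0 → A_x = -390.0 N.
ΣF_y = 0: A_y − ½·2.4·576 − 420 − 650 = 0 → A_y = 1761 N.
ΣM about A: M_A − (½·2.4·576)·789 − 31650 − 420·504 − 650·952 = 0 → M_A = 1407000 N·mm.

A_x = -390.0 N, A_y = 1761 N, M_A = 1407000 N·mm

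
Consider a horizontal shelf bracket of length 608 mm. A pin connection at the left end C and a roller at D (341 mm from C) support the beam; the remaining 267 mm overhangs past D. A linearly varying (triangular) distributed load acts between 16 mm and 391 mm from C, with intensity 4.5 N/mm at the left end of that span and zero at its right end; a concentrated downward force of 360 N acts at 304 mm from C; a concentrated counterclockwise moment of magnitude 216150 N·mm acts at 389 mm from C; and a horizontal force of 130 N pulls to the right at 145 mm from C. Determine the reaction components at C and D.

C_x = -130.0 N, C_y = 1168 N, D_y = 35.95 N

Resultant of the triangular load: ½ × 4.5 × 375 = 843.75 N, acting at 141 mm from C (one-third of the span from the peak).
ΣM about C: D_y·341 − (½·4.5·375)·141 − 360·304 + 216150 = 0 → D_y = 12258.75/341 = 35.9494 ≈ 35.95 N.
ΣF_y = 0: C_y + 35.9494 − ½·4.5·375 − 360 = 0 → C_y = 1168 N.
ΣF_x = 0: C_x + 130 = 0 → C_x = -130.0 N.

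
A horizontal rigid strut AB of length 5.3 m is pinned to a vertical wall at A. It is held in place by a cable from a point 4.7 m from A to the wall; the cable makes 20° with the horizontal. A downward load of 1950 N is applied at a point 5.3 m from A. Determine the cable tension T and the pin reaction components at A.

T = 6429 N, A_x = 6042 N, A_y = -248.9 N

ΣM about A: T·sin20°·4.7 − 1950·5.3 = 0 → T = 10335/(4.7·0.34202) = 6429.26 ≈ 6429 N.
ΣF_x = 0: A_x − T·cos20° = 0 → A_x = 6429.26 × 0.939693 = 6042 N.
ΣF_y = 0: A_y + T·sin20° − 1950 = 0 → A_y = 1950 − 6429.26 × 0.34202 = -248.9 N.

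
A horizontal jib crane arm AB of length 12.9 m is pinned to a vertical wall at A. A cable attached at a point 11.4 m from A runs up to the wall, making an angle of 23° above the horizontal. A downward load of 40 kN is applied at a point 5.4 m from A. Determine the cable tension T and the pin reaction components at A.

T = 48.49 kN, A_x = 44.64 kN, A_y = 21.05 kN

ΣM about A: T·sin23°·11.4 − 40·5.4 = 0 → T = 216/(11.4·0.390731) = 48.4921 ≈ 48.49 kN.
ΣF_x = 0: A_x − T·cos23° = 0 → A_x = 48.4921 × 0.920505 = 44.64 kN.
ΣF_y = 0: A_y + T·sin23° − 40 = 0 → A_y = 40 − 48.4921 × 0.390731 = 21.05 kN.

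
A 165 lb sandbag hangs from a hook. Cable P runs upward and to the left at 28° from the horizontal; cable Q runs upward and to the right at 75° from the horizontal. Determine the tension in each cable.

T_P = 43.83 lb, T_Q = 149.5 lb

ΣF_x = 0: −T_P·cos28° + T_Q·cos75° = 0 → T_Q = 3.41145·T_P.
ΣF_y = 0: T_P·sin28° + T_Q·sin75° = 165.
Substitute: T_P·(0.469472 + 3.41145·0.965926) = 165 → T_P = 43.8284 ≈ 43.83 lb.
Then T_Q = 3.41145 × 43.8284 = 149.5 lb.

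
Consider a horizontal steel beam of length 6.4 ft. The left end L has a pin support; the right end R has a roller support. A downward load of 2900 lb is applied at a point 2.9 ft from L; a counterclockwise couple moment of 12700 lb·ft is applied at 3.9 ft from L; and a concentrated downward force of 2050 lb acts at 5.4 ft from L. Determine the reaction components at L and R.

Taking moments about L: R_y·6.4 − 2900·2.9 + 12700 − 2050·5.4 = 0 → R_y = 6780/6.4 = 1059.38 ≈ 1059 lb.
ΣF_y = 0: L_y + 1059.38 − 2900 − 2050 = 0 → L_y = 3891 lb.
ΣF_x = 0: no horizontal applied forces, so L_x = 0.

L_x = 0, L_y = 3891 lb, R_y = 1059 lb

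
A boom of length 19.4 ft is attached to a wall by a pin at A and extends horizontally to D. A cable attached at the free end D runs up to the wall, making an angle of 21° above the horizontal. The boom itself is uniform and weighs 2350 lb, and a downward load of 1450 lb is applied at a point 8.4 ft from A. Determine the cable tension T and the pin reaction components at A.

ΣM about A: T·sin21°·19.4 − 2350·9.7 − 1450·8.4 = 0 → T = 34975/(19.4·0.358368) = 5030.68 ≈ 5031 lb.
ΣF_x = 0: A_x − T·cos21° = 0 → A_x = 5030.68 × 0.93358 = 4697 lb.
ΣF_y = 0: A_y + T·sin21° − 2350 − 1450 = 0 → A_y = 3800 − 5030.68 × 0.358368 = 1997 lb.

T = 5031 lb, A_x = 4697 lb, A_y = 1997 lb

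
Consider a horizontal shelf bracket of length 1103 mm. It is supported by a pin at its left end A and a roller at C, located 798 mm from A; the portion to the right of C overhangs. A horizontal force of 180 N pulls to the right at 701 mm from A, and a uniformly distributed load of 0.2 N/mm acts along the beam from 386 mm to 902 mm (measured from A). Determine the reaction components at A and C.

Resultant of the distributed load: 0.2 × 516 = 103.2 N at 644 mm from A.
Taking moments about A: C_y·798 − (0.2·516)·644 = 0 → C_y = 66460.8/798 = 83.2842 ≈ 83.28 N.
ΣF_y = 0: A_y + 83.2842 − 0.2·516 = 0 → A_y = 19.92 N.
ΣF_x = 0: A_x + 180 = 0 → A_x = -180.0 N.

A_x = -180.0 N, A_y = 19.92 N, C_y = 83.28 N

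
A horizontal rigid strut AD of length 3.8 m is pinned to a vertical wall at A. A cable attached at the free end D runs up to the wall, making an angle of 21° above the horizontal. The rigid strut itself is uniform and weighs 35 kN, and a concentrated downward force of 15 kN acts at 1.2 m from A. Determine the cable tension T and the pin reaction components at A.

ΣM about A: T·sin21°·3.8 − 35·1.9 − 15·1.2 = 0 → T = 84.5/(3.8·0.358368) = 62.0503 ≈ 62.05 kN.
ΣF_x = 0: A_x − T·cos21° = 0 → A_x = 62.0503 × 0.93358 = 57.93 kN.
ΣF_y = 0: A_y + T·sin21° − 35 − 15 = 0 → A_y = 50 − 62.0503 × 0.358368 = 27.76 kN.

T = 62.05 kN, A_x = 57.93 kN, A_y = 27.76 kN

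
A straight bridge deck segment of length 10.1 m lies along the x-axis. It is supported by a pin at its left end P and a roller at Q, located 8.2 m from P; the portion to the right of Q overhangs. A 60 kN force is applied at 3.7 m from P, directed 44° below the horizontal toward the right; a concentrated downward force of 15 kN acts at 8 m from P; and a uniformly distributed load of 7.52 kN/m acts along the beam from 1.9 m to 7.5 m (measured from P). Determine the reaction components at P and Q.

Resultant of the distributed load: 7.52 × 5.6 = 42.112 kN at 4.7 m from P.
ΣM about P: Q_y·8.2 − 60·sin44°·3.7 − 15·8 − (7.52·5.6)·4.7 = 0 → Q_y = 472.141/8.2 = 57.5782 ≈ 57.58 kN.
ΣF_y = 0: P_y + 57.5782 − 60·sin44° − 15 − 7.52·5.6 = 0 → P_y = 41.21 kN.
ΣF_x = 0: P_x + 60·cos44° = 0 → P_x = -43.16 kN.

P_x = -43.16 kN, P_y = 41.21 kN, Q_y = 57.58 kN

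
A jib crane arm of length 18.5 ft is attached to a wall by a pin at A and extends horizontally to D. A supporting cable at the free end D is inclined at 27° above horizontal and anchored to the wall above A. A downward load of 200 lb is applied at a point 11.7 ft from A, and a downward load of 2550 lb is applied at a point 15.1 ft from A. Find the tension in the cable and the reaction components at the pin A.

ΣM about A: T·sin27°·18.5 − 200·11.7 − 2550·15.1 = 0 → T = 40845/(18.5·0.45399) = 4863.19 ≈ 4863 lb.
ΣF_x = 0: A_x − T·cos27° = 0 → A_x = 4863.19 × 0.891007 = 4333 lb.
ΣF_y = 0: A_y + T·sin27° − 200 − 2550 = 0 → A_y = 2750 − 4863.19 × 0.45399 = 542.2 lb.

T = 4863 lb, A_x = 4333 lb, A_y = 542.2 lb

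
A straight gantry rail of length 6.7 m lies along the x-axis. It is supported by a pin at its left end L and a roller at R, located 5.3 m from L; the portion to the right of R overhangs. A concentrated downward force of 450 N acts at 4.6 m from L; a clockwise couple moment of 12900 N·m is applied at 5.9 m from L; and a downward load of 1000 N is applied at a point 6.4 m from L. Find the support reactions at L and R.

ΣM about L: R_y·5.3 − 450·4.6 − 12900 − 1000·6.4 = 0 → R_y = 21370/5.3 = 4032.08 ≈ 4032 N.
ΣF_y = 0: L_y + 4032.08 − 450 − 1000 = 0 → L_y = -2582 N.
ΣF_x = 0: no horizontal applied forces, so L_x = 0.

L_x = 0, L_y = -2582 N, R_y = 4032 N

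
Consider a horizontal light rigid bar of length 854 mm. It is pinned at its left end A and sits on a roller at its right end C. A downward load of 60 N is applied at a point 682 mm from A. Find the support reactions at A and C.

A_x = 0, A_y = 12.08 N, C_y = 47.92 N

ΣM about A: C_y·854 − 60·682 = 0 → C_y = 40920/854 = 47.9157 ≈ 47.92 N.
ΣF_y = 0: A_y + 47.9157 − 60 = 0 → A_y = 12.08 N.
ΣF_x = 0: no horizontal applied forces, so A_x = 0.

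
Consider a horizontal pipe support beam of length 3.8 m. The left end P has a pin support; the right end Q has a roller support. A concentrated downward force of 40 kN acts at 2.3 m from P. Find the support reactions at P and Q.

P_x = 0, P_y = 15.79 kN, Q_y = 24.21 kN

Taking moments about P: Q_y·3.8 − 40·2.3 = 0 → Q_y = 92/3.8 = 24.2105 ≈ 24.21 kN.
ΣF_y = 0: P_y + 24.2105 − 40 = 0 → P_y = 15.79 kN.
ΣF_x = 0: no horizontal applied forces, so P_x = 0.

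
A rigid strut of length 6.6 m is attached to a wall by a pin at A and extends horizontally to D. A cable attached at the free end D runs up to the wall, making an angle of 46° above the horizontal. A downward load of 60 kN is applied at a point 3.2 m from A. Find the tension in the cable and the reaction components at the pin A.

T = 40.44 kN, A_x = 28.09 kN, A_y = 30.91 kN

ΣM about A: T·sin46°·6.6 − 60·3.2 = 0 → T = 192/(6.6·0.71934) = 40.4411 ≈ 40.44 kN.
ΣF_x = 0: A_x − T·cos46° = 0 → A_x = 40.4411 × 0.694658 = 28.09 kN.
ΣF_y = 0: A_y + T·sin46° − 60 = 0 → A_y = 60 − 40.4411 × 0.71934 = 30.91 kN.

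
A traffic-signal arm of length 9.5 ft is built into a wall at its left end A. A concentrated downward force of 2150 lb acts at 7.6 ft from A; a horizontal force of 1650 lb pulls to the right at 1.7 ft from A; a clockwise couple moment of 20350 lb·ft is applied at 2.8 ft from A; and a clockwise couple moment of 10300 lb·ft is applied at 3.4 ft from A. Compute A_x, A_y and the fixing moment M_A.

A_x = -1650 lb, A_y = 2150 lb, M_A = 46990 lb·ft

ΣF_x = 0: A_x + 1650 = 0 → A_x = -1650 lb.
ΣF_y = 0: A_y − 2150 = 0 → A_y = 2150 lb.
ΣM about A: M_A − 2150·7.6 − 20350 − 10300 = 0 → M_A = 46990 lb·ft.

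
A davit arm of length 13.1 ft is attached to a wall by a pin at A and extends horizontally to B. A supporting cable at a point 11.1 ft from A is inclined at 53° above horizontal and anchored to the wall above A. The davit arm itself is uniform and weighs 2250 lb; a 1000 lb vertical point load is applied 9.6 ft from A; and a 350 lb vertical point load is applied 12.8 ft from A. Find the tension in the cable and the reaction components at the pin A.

T = 3251 lb, A_x = 1956 lb, A_y = 1004 lb

ΣM about A: T·sin53°·11.1 − 2250·6.55 − 1000·9.6 − 350·12.8 = 0 → T = 28817.5/(11.1·0.798636) = 3250.76 ≈ 3251 lb.
ΣF_x = 0: A_x − T·cos53° = 0 → A_x = 3250.76 × 0.601815 = 1956 lb.
ΣF_y = 0: A_y + T·sin53° − 2250 − 1000 − 350 = 0 → A_y = 3600 − 3250.76 × 0.798636 = 1004 lb.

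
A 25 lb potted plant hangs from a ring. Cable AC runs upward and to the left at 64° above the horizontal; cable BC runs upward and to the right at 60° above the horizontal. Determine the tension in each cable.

T_AC = 15.08 lb, T_BC = 13.22 lb

ΣF_x = 0: −T_AC·cos64° + T_BC·cos60° = 0 → T_BC = 0.876742·T_AC.
ΣF_y = 0: T_AC·sin64° + T_BC·sin60° = 25.
Substitute: T_AC·(0.898794 + 0.876742·0.866025) = 25 → T_AC = 15.0777 ≈ 15.08 lb.
Then T_BC = 0.876742 × 15.0777 = 13.22 lb.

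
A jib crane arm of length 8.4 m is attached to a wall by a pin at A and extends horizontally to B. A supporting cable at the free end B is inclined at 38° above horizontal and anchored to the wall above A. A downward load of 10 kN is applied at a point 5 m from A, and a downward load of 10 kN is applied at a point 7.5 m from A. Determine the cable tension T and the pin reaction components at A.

T = 24.17 kN, A_x = 19.05 kN, A_y = 5.119 kN

ΣM about A: T·sin38°·8.4 − 10·5 − 10·7.5 = 0 → T = 125/(8.4·0.615661) = 24.1707 ≈ 24.17 kN.
ΣF_x = 0: A_x − T·cos38° = 0 → A_x = 24.1707 × 0.788011 = 19.05 kN.
ΣF_y = 0: A_y + T·sin38° − 10 − 10 = 0 → A_y = 20 − 24.1707 × 0.615661 = 5.119 kN.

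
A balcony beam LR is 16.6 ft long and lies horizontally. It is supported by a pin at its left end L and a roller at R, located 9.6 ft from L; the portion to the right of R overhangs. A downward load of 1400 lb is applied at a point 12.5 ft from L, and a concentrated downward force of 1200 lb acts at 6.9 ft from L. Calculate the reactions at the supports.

L_x = 0, L_y = -85.42 lb, R_y = 2685 lb

Taking moments about L: R_y·9.6 − 1400·12.5 − 1200·6.9 = 0 → R_y = 25780/9.6 = 2685.42 ≈ 2685 lb.
ΣF_y = 0: L_y + 2685.42 − 1400 − 1200 = 0 → L_y = -85.42 lb.
ΣF_x = 0: no horizontal applied forces, so L_x = 0.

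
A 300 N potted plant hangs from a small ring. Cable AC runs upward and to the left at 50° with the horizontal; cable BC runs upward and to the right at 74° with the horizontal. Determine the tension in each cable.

ΣF_x = 0: −T_AC·cos50° + T_BC·cos74° = 0 → T_BC = 2.332·T_AC.
ΣF_y = 0: T_AC·sin50° + T_BC·sin74° = 300.
Substitute: T_AC·(0.766044 + 2.332·0.961262) = 300 → T_AC = 99.7438 ≈ 99.74 N.
Then T_BC = 2.332 × 99.7438 = 232.6 N.

T_AC = 99.74 N, T_BC = 232.6 N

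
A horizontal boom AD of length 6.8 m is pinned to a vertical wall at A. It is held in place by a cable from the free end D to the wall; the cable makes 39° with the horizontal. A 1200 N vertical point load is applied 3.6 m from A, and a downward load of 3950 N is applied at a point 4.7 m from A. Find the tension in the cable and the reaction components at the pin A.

T = 5348 N, A_x = 4156 N, A_y = 1785 N

ΣM about A: T·sin39°·6.8 − 1200·3.6 − 3950·4.7 = 0 → T = 22885/(6.8·0.62932) = 5347.74 ≈ 5348 N.
ΣF_x = 0: A_x − T·cos39° = 0 → A_x = 5347.74 × 0.777146 = 4156 N.
ΣF_y = 0: A_y + T·sin39° − 1200 − 3950 = 0 → A_y = 5150 − 5347.74 × 0.62932 = 1785 N.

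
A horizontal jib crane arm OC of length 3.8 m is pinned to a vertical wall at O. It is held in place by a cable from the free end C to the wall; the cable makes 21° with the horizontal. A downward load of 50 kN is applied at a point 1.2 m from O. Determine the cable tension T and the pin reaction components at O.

T = 44.06 kN, O_x = 41.13 kN, O_y = 34.21 kN

ΣM about O: T·sin21°·3.8 − 50·1.2 = 0 → T = 60/(3.8·0.358368) = 44.0594 ≈ 44.06 kN.
ΣF_x = 0: O_x − T·cos21° = 0 → O_x = 44.0594 × 0.93358 = 41.13 kN.
ΣF_y = 0: O_y + T·sin21° − 50 = 0 → O_y = 50 − 44.0594 × 0.358368 = 34.21 kN.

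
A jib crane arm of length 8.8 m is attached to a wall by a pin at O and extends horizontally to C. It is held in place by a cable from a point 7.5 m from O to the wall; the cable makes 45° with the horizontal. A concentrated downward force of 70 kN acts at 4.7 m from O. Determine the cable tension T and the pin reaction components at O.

T = 62.04 kN, O_x = 43.87 kN, O_y = 26.13 kN

ΣM about O: T·sin45°·7.5 − 70·4.7 = 0 → T = 329/(7.5·0.707107) = 62.0368 ≈ 62.04 kN.
ΣF_x = 0: O_x − T·cos45° = 0 → O_x = 62.0368 × 0.707107 = 43.87 kN.
ΣF_y = 0: O_y + T·sin45° − 70 = 0 → O_y = 70 − 62.0368 × 0.707107 = 26.13 kN.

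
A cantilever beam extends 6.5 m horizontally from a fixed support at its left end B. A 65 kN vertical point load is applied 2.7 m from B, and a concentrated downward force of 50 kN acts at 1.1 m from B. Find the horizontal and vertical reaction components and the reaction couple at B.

ΣF_x = 0: B_x = 0.
ΣF_y = 0: B_y − 65 − 50 = 0 → B_y = 115.0 kN.
ΣM about B: M_B − 65·2.7 − 50·1.1 = 0 → M_B = 230.5 kN·m.

B_x = 0, B_y = 115.0 kN, M_B = 230.5 kN·m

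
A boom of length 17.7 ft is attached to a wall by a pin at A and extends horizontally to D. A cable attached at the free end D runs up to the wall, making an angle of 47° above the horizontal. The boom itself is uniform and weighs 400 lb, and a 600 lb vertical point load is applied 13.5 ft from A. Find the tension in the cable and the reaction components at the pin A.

ΣM about A: T·sin47°·17.7 − 400·8.85 − 600·13.5 = 0 → T = 11640/(17.7·0.731354) = 899.191 ≈ 899.2 lb.
ΣF_x = 0: A_x − T·cos47° = 0 → A_x = 899.191 × 0.681998 = 613.2 lb.
ΣF_y = 0: A_y + T·sin47° − 400 − 600 = 0 → A_y = 1000 − 899.191 × 0.731354 = 342.4 lb.

T = 899.2 lb, A_x = 613.2 lb, A_y = 342.4 lb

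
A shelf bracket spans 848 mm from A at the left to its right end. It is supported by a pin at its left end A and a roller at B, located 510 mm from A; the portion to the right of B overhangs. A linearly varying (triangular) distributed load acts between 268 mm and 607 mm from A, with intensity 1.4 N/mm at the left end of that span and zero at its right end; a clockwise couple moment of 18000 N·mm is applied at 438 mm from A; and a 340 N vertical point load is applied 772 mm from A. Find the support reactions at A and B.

A_x = 0, A_y = -149.9 N, B_y = 727.2 N

Resultant of the triangular load: ½ × 1.4 × 339 = 237.3 N, acting at 381 mm from A (one-third of the span from the peak).
ΣM about A: B_y·510 − (½·1.4·339)·381 − 18000 − 340·772 = 0 → B_y = 370891.3/510 = 727.238 ≈ 727.2 N.
ΣF_y = 0: A_y + 727.238 − ½·1.4·339 − 340 = 0 → A_y = -149.9 N.
ΣF_x = 0: no horizontal applied forces, so A_x = 0.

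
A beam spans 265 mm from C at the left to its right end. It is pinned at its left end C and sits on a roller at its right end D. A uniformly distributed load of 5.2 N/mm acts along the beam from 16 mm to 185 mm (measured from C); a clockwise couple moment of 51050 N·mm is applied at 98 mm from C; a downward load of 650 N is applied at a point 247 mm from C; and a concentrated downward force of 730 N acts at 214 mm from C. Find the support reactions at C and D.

C_x = 0, C_y = 537.5 N, D_y = 1721 N

Resultant of the distributed load: 5.2 × 169 = 878.8 N at 100.5 mm from C.
Taking moments about C: D_y·265 − (5.2·169)·100.5 − 51050 − 650·247 − 730·214 = 0 → D_y = 456139.4/265 = 1721.28 ≈ 1721 N.
ΣF_y = 0: C_y + 1721.28 − 5.2·169 − 650 − 730 = 0 → C_y = 537.5 N.
ΣF_x = 0: no horizontal applied forces, so C_x = 0.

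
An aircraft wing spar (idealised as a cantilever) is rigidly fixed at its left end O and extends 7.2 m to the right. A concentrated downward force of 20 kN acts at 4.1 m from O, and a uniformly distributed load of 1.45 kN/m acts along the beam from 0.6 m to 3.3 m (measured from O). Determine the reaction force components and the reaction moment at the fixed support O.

O_x = 0, O_y = 23.91 kN, M_O = 89.63 kN·m

Resultant of the distributed load: 1.45 × 2.7 = 3.915 kN at 1.95 m from O.
ΣF_x = 0: O_x = 0.
ΣF_y = 0: O_y − 20 − 1.45·2.7 = 0 → O_y = 23.91 kN.
ΣM about O: M_O − 20·4.1 − (1.45·2.7)·1.95 = 0 → M_O = 89.63 kN·m.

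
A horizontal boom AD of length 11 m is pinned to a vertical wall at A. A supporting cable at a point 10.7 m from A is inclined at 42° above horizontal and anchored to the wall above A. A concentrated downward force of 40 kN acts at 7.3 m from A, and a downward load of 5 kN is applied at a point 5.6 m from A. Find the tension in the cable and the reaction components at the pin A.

T = 44.69 kN, A_x = 33.21 kN, A_y = 15.09 kN

ΣM about A: T·sin42°·10.7 − 40·7.3 − 5·5.6 = 0 → T = 320/(10.7·0.669131) = 44.6946 ≈ 44.69 kN.
ΣF_x = 0: A_x − T·cos42° = 0 → A_x = 44.6946 × 0.743145 = 33.21 kN.
ΣF_y = 0: A_y + T·sin42° − 40 − 5 = 0 → A_y = 45 − 44.6946 × 0.669131 = 15.09 kN.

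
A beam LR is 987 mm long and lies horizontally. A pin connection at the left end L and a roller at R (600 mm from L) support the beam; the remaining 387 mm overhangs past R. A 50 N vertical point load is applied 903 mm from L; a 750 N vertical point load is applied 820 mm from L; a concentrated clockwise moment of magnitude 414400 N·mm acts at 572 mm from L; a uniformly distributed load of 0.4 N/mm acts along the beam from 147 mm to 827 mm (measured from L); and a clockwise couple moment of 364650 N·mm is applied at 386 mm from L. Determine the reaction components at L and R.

L_x = 0, L_y = -1547 N, R_y = 2619 N

Resultant of the distributed load: 0.4 × 680 = 272 N at 487 mm from L.
Moments about L: R_y·600 − 50·903 − 750·820 − 414400 − (0.4·680)·487 − 364650 = 0 → R_y = 1571664/600 = 2619.44 ≈ 2619 N.
ΣF_y = 0: L_y + 2619.44 − 50 − 750 − 0.4·680 = 0 → L_y = -1547 N.
ΣF_x = 0: no horizontal applied forces, so L_x = 0.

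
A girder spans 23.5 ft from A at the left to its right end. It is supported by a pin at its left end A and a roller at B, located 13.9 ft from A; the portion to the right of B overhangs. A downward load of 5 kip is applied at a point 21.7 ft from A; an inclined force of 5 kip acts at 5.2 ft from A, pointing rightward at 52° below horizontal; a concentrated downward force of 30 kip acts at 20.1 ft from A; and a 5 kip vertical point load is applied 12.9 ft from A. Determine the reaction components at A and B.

A_x = -3.078 kip, A_y = -13.36 kip, B_y = 57.30 kip

Taking moments about A: B_y·13.9 − 5·21.7 − 5·sin52°·5.2 − 30·20.1 − 5·12.9 = 0 → B_y = 796.488/13.9 = 57.3013 ≈ 57.30 kip.
ΣF_y = 0: A_y + 57.3013 − 5 − 5·sin52° − 30 − 5 = 0 → A_y = -13.36 kip.
ΣF_x = 0: A_x + 5·cos52° = 0 → A_x = -3.078 kip.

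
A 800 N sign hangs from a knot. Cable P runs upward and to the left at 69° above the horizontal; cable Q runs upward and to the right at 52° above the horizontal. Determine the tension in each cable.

ΣF_x = 0: −T_P·cos69° + T_Q·cos52° = 0 → T_Q = 0.582086·T_P.
ΣF_y = 0: T_P·sin69° + T_Q·sin52° = 800.
Substitute: T_P·(0.93358 + 0.582086·0.788011) = 800 → T_P = 574.601 ≈ 574.6 N.
Then T_Q = 0.582086 × 574.601 = 334.5 N.

T_P = 574.6 N, T_Q = 334.5 N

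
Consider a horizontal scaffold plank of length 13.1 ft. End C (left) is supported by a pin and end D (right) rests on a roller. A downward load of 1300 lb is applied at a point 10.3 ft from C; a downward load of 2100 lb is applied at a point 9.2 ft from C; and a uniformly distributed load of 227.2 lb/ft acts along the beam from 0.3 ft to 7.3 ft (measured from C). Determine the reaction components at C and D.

Resultant of the distributed load: 227.2 × 7 = 1590.4 lb at 3.8 ft from C.
Taking moments about C: D_y·13.1 − 1300·10.3 − 2100·9.2 − (227.2·7)·3.8 = 0 → D_y = 38753.52/13.1 = 2958.28 ≈ 2958 lb.
ΣF_y = 0: C_y + 2958.28 − 1300 − 2100 − 227.2·7 = 0 → C_y = 2032 lb.
ΣF_x = 0: no horizontal applied forces, so C_x = 0.

C_x = 0, C_y = 2032 lb, D_y = 2958 lb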